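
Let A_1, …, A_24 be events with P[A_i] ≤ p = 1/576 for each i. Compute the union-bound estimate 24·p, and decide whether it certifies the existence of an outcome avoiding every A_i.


Union bound: P[∪_{i=1}^{24} A_i] ≤ Σ_i P[A_i] ≤ 24·p = 24·(1/576) = 1/24.
Numerically: 1/24 ≈ 0.0417.
Is 1/24 < 1? YES.
Since P[∪ A_i] ≤ 1/24 < 1, the complement has P[∩ A_i^c] ≥ 1 − 1/24 = 23/24 > 0, so some outcome avoids every A_i.

24·p = 1/24 ≈ 0.0417; existence CERTIFIED by the union bound.


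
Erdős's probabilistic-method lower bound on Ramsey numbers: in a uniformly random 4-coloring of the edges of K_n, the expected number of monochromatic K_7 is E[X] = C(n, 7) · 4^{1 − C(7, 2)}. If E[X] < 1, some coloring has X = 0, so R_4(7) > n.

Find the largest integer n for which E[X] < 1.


We need C(n, 7) · 4^{1 − 21} < 1, i.e. C(n, 7) < 4^{21 − 1} = 1099511627776.
Check values of n near the boundary:
  n = 174: C(174, 7) = 847879782984; 847879782984 < 1099511627776? YES
  n = 175: C(175, 7) = 883208107275; 883208107275 < 1099511627776? YES
  n = 176: C(176, 7) = 919790691600; 919790691600 < 1099511627776? YES
  n = 177: C(177, 7) = 957664425960; 957664425960 < 1099511627776? YES
  n = 178: C(178, 7) = 996867063280; 996867063280 < 1099511627776? YES
  n = 179: C(179, 7) = 1037437234460; 1037437234460 < 1099511627776? YES
  n = 180: C(180, 7) = 1079414463600; 1079414463600 < 1099511627776? YES
  n = 181: C(181, 7) = 1122839183400; 1122839183400 < 1099511627776? NO
  n = 182: C(182, 7) = 1167752750736; 1167752750736 < 1099511627776? NO
The largest n with C(n, 7) < 1099511627776 is n = 180 (where E[X] = 67463403975/68719476736 ≈ 0.98172). Hence R_4(7) > 180, i.e. R_4(7) ≥ 181.

Largest n = 180; hence R_4(7) > 180.


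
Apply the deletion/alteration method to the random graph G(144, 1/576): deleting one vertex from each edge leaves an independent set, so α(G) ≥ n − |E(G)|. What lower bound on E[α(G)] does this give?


E[|E(G)|] = C(144, 2)·p = 10296 · (1/576) = 143/8.
E[α(G)] ≥ n − E[|E(G)|] = 144 − 143/8 = 1009/8.
Numerically: ≈ 126.125.
(This is only a lower bound; the true E[α(G)] may be larger.)

E[α(G)] ≥ 1009/8 ≈ 126.125.


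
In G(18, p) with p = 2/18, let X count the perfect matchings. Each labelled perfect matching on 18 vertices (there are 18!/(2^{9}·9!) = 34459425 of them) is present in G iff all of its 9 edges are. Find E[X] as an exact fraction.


K_18 has 18!/(2^{9}·9!) = 34459425 labelled perfect matchings.
For each such perfect matching H, let X_H = 1 if all 9 edges of H are present in G. Then P[X_H = 1] = p^{9} = (1/9)^{9} = 1/387420489.
Summing the indicators: E[X] = Σ_H E[X_H] = 34459425 · p^{9} = 34459425 · 1/387420489 = 425425/4782969.
Numerically: E[X] ≈ 0.0889458.

E[X] = 34459425 · (1/9)^{9} = 425425/4782969 ≈ 0.0889458.


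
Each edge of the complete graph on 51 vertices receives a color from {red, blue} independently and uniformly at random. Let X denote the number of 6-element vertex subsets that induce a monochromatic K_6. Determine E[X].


Let X = Σ_S X_S over the C(51, 6) = 18009460 subsets S of size 6, where X_S = 1 if the K_6 on S is monochromatic.
For a fixed S, the K_6 on S has C(6, 2) = 15 edges. P[all 15 edges red] = (1/2)^15, and likewise for blue, so P[monochromatic] = 2·(1/2)^15 = 2^{1 − 15} = 1/16384.
By linearity of expectation: E[X] = C(51, 6) · 2^{1 − 15} = 18009460 · 1/16384 = 4502365/4096.
Numerically: E[X] ≈ 1099.210.

E[X] = C(51,6)·2^(1−C(6,2)) = 4502365/4096 ≈ 1099.210.


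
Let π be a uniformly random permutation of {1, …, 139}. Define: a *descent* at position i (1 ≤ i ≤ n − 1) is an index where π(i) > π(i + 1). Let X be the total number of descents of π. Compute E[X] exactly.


Write X = Σ X_I over i = 1, …, 138, with X_I the indicator of one descent.
There are 138 indicators.
For each fixed i, the pair (π(i), π(i+1)) is a uniformly random ordered pair of distinct values from {1, …, 139}; by symmetry P[π(i) > π(i+1)] = 1/2.
By linearity: E[X] = 138 · (1/2) = (139 − 1) · (1/2) = 69 ≈ 69.000.

E[X] = 69 = 69.000.


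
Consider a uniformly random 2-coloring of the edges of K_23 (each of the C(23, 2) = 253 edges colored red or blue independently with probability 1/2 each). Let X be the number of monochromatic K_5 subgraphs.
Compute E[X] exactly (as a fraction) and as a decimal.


Let X = Σ_S X_S over the C(23, 5) = 33649 subsets S of size 5, where X_S = 1 if the K_5 on S is monochromatic.
For a fixed S, the K_5 on S has C(5, 2) = 10 edges. P[all 10 edges red] = (1/2)^10, and likewise for blue, so P[monochromatic] = 2·(1/2)^10 = 2^{1 − 10} = 1/512.
Summing: E[X] = C(23, 5) · 2^{1 − 10} = 33649 · 1/512 = 33649/512.
Numerically: E[X] ≈ 65.720703.

E[X] = C(23,5)·2^(1−C(5,2)) = 33649/512 ≈ 65.720703.


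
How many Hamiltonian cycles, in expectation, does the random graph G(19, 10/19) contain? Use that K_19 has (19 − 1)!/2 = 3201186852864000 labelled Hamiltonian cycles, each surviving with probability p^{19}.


K_19 has (19 − 1)!/2 = 3201186852864000 labelled Hamiltonian cycles.
For each such Hamiltonian cycle H, let X_H = 1 if all 19 edges of H are present in G. Then P[X_H = 1] = p^{19} = (10/19)^{19} = 10000000000000000000/1978419655660313589123979.
Summing the indicators: E[X] = Σ_H E[X_H] = 3201186852864000 · p^{19} = 3201186852864000 · 10000000000000000000/1978419655660313589123979 = 32011868528640000000000000000000000/1978419655660313589123979.
Numerically: E[X] ≈ 1.61805e+10.

E[X] = 3201186852864000 · (10/19)^{19} = 32011868528640000000000000000000000/1978419655660313589123979 ≈ 1.61805e+10.


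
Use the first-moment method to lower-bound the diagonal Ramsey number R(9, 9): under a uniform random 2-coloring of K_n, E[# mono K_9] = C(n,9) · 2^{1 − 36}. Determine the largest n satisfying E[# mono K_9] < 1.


We need C(n, 9) · 2^{1 − 36} < 1, i.e. C(n, 9) < 2^{36 − 1} = 34359738368.
Check values of n near the boundary:
  n = 62: C(62, 9) = 20286591270; 20286591270 < 34359738368? YES
  n = 63: C(63, 9) = 23667689815; 23667689815 < 34359738368? YES
  n = 64: C(64, 9) = 27540584512; 27540584512 < 34359738368? YES
  n = 65: C(65, 9) = 31966749880; 31966749880 < 34359738368? YES
  n = 66: C(66, 9) = 37014131440; 37014131440 < 34359738368? NO
  n = 67: C(67, 9) = 42757703560; 42757703560 < 34359738368? NO
The largest n with C(n, 9) < 34359738368 is n = 65 (where E[X] = 3995843735/4294967296 ≈ 0.930). Hence R(9, 9) > 65, i.e. R(9, 9) ≥ 66.

Largest n = 65; hence R(9, 9) > 65.


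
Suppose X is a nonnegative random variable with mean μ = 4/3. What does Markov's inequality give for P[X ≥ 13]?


μ = E[X] = 4/3, a = 13.
Markov: P[X ≥ 13] ≤ μ/a = (4/3)/13 = 4/39.
Numerically: ≈ 0.10256.
(Since a = 13 > μ = 1.33333, the bound 4/39 is < 1 and informative.)

P[X ≥ 13] ≤ 4/39 ≈ 0.10256.


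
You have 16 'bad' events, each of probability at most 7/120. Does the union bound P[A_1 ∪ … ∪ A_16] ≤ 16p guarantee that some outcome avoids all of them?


Union bound: P[∪_{i=1}^{16} A_i] ≤ Σ_i P[A_i] ≤ 16·p = 16·(7/120) = 14/15.
Numerically: 14/15 ≈ 0.93333.
Is 14/15 < 1? YES.
Since P[∪ A_i] ≤ 14/15 < 1, the complement has P[∩ A_i^c] ≥ 1 − 14/15 = 1/15 > 0, so some outcome avoids every A_i.

16·p = 14/15 ≈ 0.93333; existence CERTIFIED by the union bound.


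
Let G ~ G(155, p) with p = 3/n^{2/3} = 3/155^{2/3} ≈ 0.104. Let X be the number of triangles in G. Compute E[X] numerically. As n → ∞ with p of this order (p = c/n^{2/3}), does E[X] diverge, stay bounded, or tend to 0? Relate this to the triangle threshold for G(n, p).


Number of potential triangles: C(155, 3) = 608685.
Each occurs with probability p³ ≈ (0.104)³ ≈ 1.12383e-03.
By linearity: E[X] = C(155, 3)·p³ ≈ 608685 · 1.12383e-03 ≈ 684.058.
Since α = 2/3 < 1, p = c/n^{2/3} ≫ 1/n is above the triangle threshold p ~ 1/n. Asymptotically E[X] ~ (c³/6)·n^{3(1−α)} = (3³/6)·n^{1} → ∞; triangles are abundant w.h.p.

E[X] ≈ 684.058; in regime p = Θ(1/n^{2/3}) E[X] diverges (above the triangle threshold p ~ 1/n).


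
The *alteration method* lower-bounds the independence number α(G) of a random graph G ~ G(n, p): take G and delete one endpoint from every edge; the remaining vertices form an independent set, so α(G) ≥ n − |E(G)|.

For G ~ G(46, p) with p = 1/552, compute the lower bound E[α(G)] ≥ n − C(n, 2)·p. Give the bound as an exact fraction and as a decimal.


E[|E(G)|] = C(46, 2)·p = 1035 · (1/552) = 15/8.
E[α(G)] ≥ n − E[|E(G)|] = 46 − 15/8 = 353/8.
Numerically: ≈ 44.1250.
(This is only a lower bound; the true E[α(G)] may be larger.)

E[α(G)] ≥ 353/8 ≈ 44.1250.


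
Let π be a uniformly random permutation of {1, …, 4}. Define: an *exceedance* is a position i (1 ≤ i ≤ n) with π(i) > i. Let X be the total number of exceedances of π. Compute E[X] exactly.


Write X = Σ_{i=1}^{4} X_i, where X_i = 1_{π(i) > i}.
For each fixed i, π(i) is uniform over {1, …, 4} (marginal of a uniform permutation), so P[π(i) > i] = (n − i)/n. Summing: Σ_{i=1}^{4} (n − i)/n = (0 + 1 + … + 3)/4 = 4(4 − 1)/(2·4) = (4 − 1)/2.
Hence E[X] = Σ_{i=1}^{4} (4 − i)/4 = 3/2 ≈ 1.500.

E[X] = 3/2 = 1.500.


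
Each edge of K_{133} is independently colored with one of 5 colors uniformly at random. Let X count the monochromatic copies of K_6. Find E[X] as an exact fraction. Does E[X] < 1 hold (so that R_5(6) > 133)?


E[X] = C(133, 6) · 5^{1 − 15} = 6856577728 · 5^{−14} = 6856577728/6103515625.
As a reduced fraction: E[X] = 6856577728/6103515625 ≈ 1.12338.
Is E[X] < 1? NO.
Since E[X] ≥ 1, the first-moment bound is inconclusive at n = 133; it does NOT by itself certify R_5(6) > 133.

E[X] = 6856577728/6103515625 ≈ 1.12338; E[X] ≥ 1; first-moment method inconclusive here.


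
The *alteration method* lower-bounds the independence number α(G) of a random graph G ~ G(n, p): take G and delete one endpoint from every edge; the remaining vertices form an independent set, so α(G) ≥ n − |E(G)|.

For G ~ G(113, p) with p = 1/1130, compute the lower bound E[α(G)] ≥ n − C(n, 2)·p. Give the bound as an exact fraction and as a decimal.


E[|E(G)|] = C(113, 2)·p = 6328 · (1/1130) = 28/5.
E[α(G)] ≥ n − E[|E(G)|] = 113 − 28/5 = 537/5.
Numerically: ≈ 107.40000.
(This is only a lower bound; the true E[α(G)] may be larger.)

E[α(G)] ≥ 537/5 ≈ 107.40000.


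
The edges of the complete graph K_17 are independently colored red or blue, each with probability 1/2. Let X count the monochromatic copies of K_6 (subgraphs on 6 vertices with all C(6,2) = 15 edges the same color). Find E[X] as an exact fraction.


Let X = Σ_S X_S over the C(17, 6) = 12376 subsets S of size 6, where X_S = 1 if the K_6 on S is monochromatic.
For a fixed S, the K_6 on S has C(6, 2) = 15 edges. P[all 15 edges red] = (1/2)^15, and likewise for blue, so P[monochromatic] = 2·(1/2)^15 = 2^{1 − 15} = 1/16384.
By linearity: E[X] = C(17, 6) · 2^{1 − 15} = 12376 · 1/16384 = 1547/2048.
Numerically: E[X] ≈ 0.755371.

E[X] = C(17,6)·2^(1−C(6,2)) = 1547/2048 ≈ 0.755371.


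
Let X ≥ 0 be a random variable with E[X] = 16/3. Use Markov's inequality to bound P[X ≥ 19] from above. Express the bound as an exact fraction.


μ = E[X] = 16/3, a = 19.
Markov: P[X ≥ 19] ≤ μ/a = (16/3)/19 = 16/57.
Numerically: ≈ 0.280702.
(Since a = 19 > μ = 5.333333, the bound 16/57 is < 1 and informative.)

P[X ≥ 19] ≤ 16/57 ≈ 0.280702.


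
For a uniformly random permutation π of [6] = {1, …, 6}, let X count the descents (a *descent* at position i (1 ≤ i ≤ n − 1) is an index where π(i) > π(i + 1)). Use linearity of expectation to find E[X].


Write X = Σ X_I over i = 1, …, 5, with X_I the indicator of one descent.
There are 5 indicators.
For each fixed i, the pair (π(i), π(i+1)) is a uniformly random ordered pair of distinct values from {1, …, 6}; by symmetry P[π(i) > π(i+1)] = 1/2.
By linearity: E[X] = 5 · (1/2) = (6 − 1) · (1/2) = 5/2 ≈ 2.500.

E[X] = 5/2 = 2.500.


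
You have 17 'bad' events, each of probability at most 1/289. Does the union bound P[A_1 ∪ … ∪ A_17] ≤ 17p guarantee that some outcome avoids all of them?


Union bound: P[∪_{i=1}^{17} A_i] ≤ Σ_i P[A_i] ≤ 17·p = 17·(1/289) = 1/17.
Numerically: 1/17 ≈ 0.0588235.
Is 1/17 < 1? YES.
Since P[∪ A_i] ≤ 1/17 < 1, the complement has P[∩ A_i^c] ≥ 1 − 1/17 = 16/17 > 0, so some outcome avoids every A_i.

17·p = 1/17 ≈ 0.0588235; existence CERTIFIED by the union bound.


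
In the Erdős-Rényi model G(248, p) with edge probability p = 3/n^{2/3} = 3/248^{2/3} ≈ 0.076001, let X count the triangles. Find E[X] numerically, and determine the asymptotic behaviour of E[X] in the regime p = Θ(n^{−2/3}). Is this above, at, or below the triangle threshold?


Number of potential triangles: C(248, 3) = 2511496.
Each occurs with probability p³ ≈ (0.076001)³ ≈ 4.3899584e-04.
By linearity: E[X] = C(248, 3)·p³ ≈ 2511496 · 4.3899584e-04 ≈ 1102.53629.
Since α = 2/3 < 1, p = c/n^{2/3} ≫ 1/n is above the triangle threshold p ~ 1/n. Asymptotically E[X] ~ (c³/6)·n^{3(1−α)} = (3³/6)·n^{1} → ∞; triangles are abundant w.h.p.

E[X] ≈ 1102.53629; in regime p = Θ(1/n^{2/3}) E[X] diverges (above the triangle threshold p ~ 1/n).


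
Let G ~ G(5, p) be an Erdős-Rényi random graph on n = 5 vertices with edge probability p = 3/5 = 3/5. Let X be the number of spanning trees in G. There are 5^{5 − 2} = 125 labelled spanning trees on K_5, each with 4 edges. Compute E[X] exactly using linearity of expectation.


K_5 has 5^{5 − 2} = 125 labelled spanning trees.
For each such spanning tree H, let X_H = 1 if all 4 edges of H are present in G. Then P[X_H = 1] = p^{4} = (3/5)^{4} = 81/625.
Summing the indicators: E[X] = Σ_H E[X_H] = 125 · p^{4} = 125 · 81/625 = 81/5.
Numerically: E[X] ≈ 16.2.

E[X] = 125 · (3/5)^{4} = 81/5 ≈ 16.2.


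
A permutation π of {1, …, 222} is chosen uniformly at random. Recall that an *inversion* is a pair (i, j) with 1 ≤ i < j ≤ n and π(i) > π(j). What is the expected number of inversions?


Write X = Σ X_I over the C(222, 2) = 24531 pairs i < j, with X_I the indicator of one inversion.
There are 24531 indicators.
For each fixed pair i < j, the values π(i) and π(j) are two distinct elements of {1, …, 222} in uniformly random order; by symmetry P[π(i) > π(j)] = 1/2.
By linearity: E[X] = 24531 · (1/2) = C(222, 2) · (1/2) = 24531/2 = 24531/2 ≈ 12265.500000.

E[X] = 24531/2 = 12265.500000.


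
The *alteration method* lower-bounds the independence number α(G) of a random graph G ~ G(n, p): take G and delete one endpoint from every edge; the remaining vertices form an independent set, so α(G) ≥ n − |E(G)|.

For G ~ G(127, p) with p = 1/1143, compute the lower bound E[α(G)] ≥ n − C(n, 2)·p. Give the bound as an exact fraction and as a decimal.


E[|E(G)|] = C(127, 2)·p = 8001 · (1/1143) = 7.
E[α(G)] ≥ n − E[|E(G)|] = 127 − 7 = 120.
Numerically: ≈ 120.00000.
(This is only a lower bound; the true E[α(G)] may be larger.)

E[α(G)] ≥ 120 ≈ 120.00000.


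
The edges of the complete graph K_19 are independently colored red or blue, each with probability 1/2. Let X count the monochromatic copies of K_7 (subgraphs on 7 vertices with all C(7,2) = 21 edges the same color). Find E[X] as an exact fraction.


Let X = Σ_S X_S over the C(19, 7) = 50388 subsets S of size 7, where X_S = 1 if the K_7 on S is monochromatic.
For a fixed S, the K_7 on S has C(7, 2) = 21 edges. P[all 21 edges red] = (1/2)^21, and likewise for blue, so P[monochromatic] = 2·(1/2)^21 = 2^{1 − 21} = 1/1048576.
By linearity of expectation: E[X] = C(19, 7) · 2^{1 − 21} = 50388 · 1/1048576 = 12597/262144.
Numerically: E[X] ≈ 0.048054.

E[X] = C(19,7)·2^(1−C(7,2)) = 12597/262144 ≈ 0.048054.


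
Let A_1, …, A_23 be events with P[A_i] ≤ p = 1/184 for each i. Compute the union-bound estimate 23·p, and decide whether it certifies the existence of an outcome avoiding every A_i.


Union bound: P[∪_{i=1}^{23} A_i] ≤ Σ_i P[A_i] ≤ 23·p = 23·(1/184) = 1/8.
Numerically: 1/8 ≈ 0.125.
Is 1/8 < 1? YES.
Since P[∪ A_i] ≤ 1/8 < 1, the complement has P[∩ A_i^c] ≥ 1 − 1/8 = 7/8 > 0, so some outcome avoids every A_i.

23·p = 1/8 ≈ 0.125; existence CERTIFIED by the union bound.


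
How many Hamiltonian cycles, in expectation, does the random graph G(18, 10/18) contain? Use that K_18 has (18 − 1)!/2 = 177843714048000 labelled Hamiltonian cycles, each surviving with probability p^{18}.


K_18 has (18 − 1)!/2 = 177843714048000 labelled Hamiltonian cycles.
For each such Hamiltonian cycle H, let X_H = 1 if all 18 edges of H are present in G. Then P[X_H = 1] = p^{18} = (5/9)^{18} = 3814697265625/150094635296999121.
By linearity: E[X] = Σ_H E[X_H] = 177843714048000 · p^{18} = 177843714048000 · 3814697265625/150094635296999121 = 930617187500000000000000/205891132094649.
Numerically: E[X] ≈ 4.52e+09.

E[X] = 177843714048000 · (5/9)^{18} = 930617187500000000000000/205891132094649 ≈ 4.52e+09.


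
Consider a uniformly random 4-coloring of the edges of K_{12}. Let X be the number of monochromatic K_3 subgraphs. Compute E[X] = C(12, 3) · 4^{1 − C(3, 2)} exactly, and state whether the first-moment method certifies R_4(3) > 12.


E[X] = C(12, 3) · 4^{1 − 3} = 220 · 4^{−2} = 220/16.
As a reduced fraction: E[X] = 55/4 ≈ 13.75000.
Is E[X] < 1? NO.
Since E[X] ≥ 1, the first-moment bound is inconclusive at n = 12; it does NOT by itself certify R_4(3) > 12.

E[X] = 55/4 ≈ 13.75000; E[X] ≥ 1; first-moment method inconclusive here.


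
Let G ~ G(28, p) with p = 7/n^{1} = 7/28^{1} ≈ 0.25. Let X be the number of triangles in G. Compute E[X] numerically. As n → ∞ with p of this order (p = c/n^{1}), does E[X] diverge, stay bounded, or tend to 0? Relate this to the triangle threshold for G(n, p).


Number of potential triangles: C(28, 3) = 3276.
Each occurs with probability p³ ≈ (0.25)³ ≈ 1.562500e-02.
By linearity: E[X] = C(28, 3)·p³ ≈ 3276 · 1.562500e-02 ≈ 51.1875.
Here α = 1, so p = 7/n is exactly at the triangle threshold p ~ 1/n. Asymptotically E[X] → c³/6 = 7³/6 = 343/6 ≈ 57.1667, a bounded constant. In this regime the triangle count is asymptotically Poisson(c³/6).

E[X] ≈ 51.1875; in regime p = Θ(1/n^{1}) E[X] stays bounded (at the triangle threshold p ~ 1/n).


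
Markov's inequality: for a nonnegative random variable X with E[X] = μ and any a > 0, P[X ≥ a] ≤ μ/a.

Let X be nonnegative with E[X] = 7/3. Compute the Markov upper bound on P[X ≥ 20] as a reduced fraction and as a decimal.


μ = E[X] = 7/3, a = 20.
Markov: P[X ≥ 20] ≤ μ/a = (7/3)/20 = 7/60.
Numerically: ≈ 0.11667.
(Since a = 20 > μ = 2.33333, the bound 7/60 is < 1 and informative.)

P[X ≥ 20] ≤ 7/60 ≈ 0.11667.


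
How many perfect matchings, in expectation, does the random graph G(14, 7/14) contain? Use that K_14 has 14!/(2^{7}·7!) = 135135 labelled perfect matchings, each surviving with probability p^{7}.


K_14 has 14!/(2^{7}·7!) = 135135 labelled perfect matchings.
For each such perfect matching H, let X_H = 1 if all 7 edges of H are present in G. Then P[X_H = 1] = p^{7} = (1/2)^{7} = 1/128.
By linearity of expectation: E[X] = Σ_H E[X_H] = 135135 · p^{7} = 135135 · 1/128 = 135135/128.
Numerically: E[X] ≈ 1.06e+03.

E[X] = 135135 · (1/2)^{7} = 135135/128 ≈ 1.06e+03.


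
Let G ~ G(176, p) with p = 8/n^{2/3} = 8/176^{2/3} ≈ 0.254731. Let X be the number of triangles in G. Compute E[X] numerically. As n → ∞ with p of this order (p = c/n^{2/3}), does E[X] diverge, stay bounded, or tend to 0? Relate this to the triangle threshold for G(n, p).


Number of potential triangles: C(176, 3) = 893200.
Each occurs with probability p³ ≈ (0.254731)³ ≈ 1.65289256e-02.
By linearity: E[X] = C(176, 3)·p³ ≈ 893200 · 1.65289256e-02 ≈ 14763.636364.
Since α = 2/3 < 1, p = c/n^{2/3} ≫ 1/n is above the triangle threshold p ~ 1/n. Asymptotically E[X] ~ (c³/6)·n^{3(1−α)} = (8³/6)·n^{1} → ∞; triangles are abundant w.h.p.

E[X] ≈ 14763.636364; in regime p = Θ(1/n^{2/3}) E[X] diverges (above the triangle threshold p ~ 1/n).


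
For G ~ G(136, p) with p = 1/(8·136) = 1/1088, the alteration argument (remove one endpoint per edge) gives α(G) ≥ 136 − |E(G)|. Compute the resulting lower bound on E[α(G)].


E[|E(G)|] = C(136, 2)·p = 9180 · (1/1088) = 135/16.
E[α(G)] ≥ n − E[|E(G)|] = 136 − 135/16 = 2041/16.
Numerically: ≈ 127.562500.
(This is only a lower bound; the true E[α(G)] may be larger.)

E[α(G)] ≥ 2041/16 ≈ 127.562500.


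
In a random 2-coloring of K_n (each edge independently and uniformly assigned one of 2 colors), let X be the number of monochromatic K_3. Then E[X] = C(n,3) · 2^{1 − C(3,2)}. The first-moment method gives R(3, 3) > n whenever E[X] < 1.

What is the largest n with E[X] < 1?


We need C(n, 3) · 2^{1 − 3} < 1, i.e. C(n, 3) < 2^{3 − 1} = 4.
Check values of n near the boundary:
  n = 3: C(3, 3) = 1; 1 < 4? YES
  n = 4: C(4, 3) = 4; 4 < 4? NO
  n = 5: C(5, 3) = 10; 10 < 4? NO
  n = 6: C(6, 3) = 20; 20 < 4? NO
The largest n with C(n, 3) < 4 is n = 3 (where E[X] = 1/4 ≈ 0.250). Hence R(3, 3) > 3, i.e. R(3, 3) ≥ 4.

Largest n = 3; hence R(3, 3) > 3.


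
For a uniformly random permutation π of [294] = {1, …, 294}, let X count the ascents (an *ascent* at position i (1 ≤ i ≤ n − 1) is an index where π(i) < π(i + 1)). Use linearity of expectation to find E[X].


Write X = Σ X_I over i = 1, …, 293, with X_I the indicator of one ascent.
There are 293 indicators.
For each fixed i, the pair (π(i), π(i+1)) is a uniformly random ordered pair of distinct values from {1, …, 294}; by symmetry P[π(i) < π(i+1)] = 1/2.
By linearity: E[X] = 293 · (1/2) = (294 − 1) · (1/2) = 293/2 ≈ 146.5000.

E[X] = 293/2 = 146.5000.


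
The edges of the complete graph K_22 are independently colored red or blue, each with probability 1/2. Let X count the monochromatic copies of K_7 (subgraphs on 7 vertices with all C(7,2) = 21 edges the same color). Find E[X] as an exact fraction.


Let X = Σ_S X_S over the C(22, 7) = 170544 subsets S of size 7, where X_S = 1 if the K_7 on S is monochromatic.
For a fixed S, the K_7 on S has C(7, 2) = 21 edges. P[all 21 edges red] = (1/2)^21, and likewise for blue, so P[monochromatic] = 2·(1/2)^21 = 2^{1 − 21} = 1/1048576.
By linearity: E[X] = C(22, 7) · 2^{1 − 21} = 170544 · 1/1048576 = 10659/65536.
Numerically: E[X] ≈ 0.163.

E[X] = C(22,7)·2^(1−C(7,2)) = 10659/65536 ≈ 0.163.


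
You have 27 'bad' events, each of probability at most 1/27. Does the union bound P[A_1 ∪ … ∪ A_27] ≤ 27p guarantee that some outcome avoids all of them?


Union bound: P[∪_{i=1}^{27} A_i] ≤ Σ_i P[A_i] ≤ 27·p = 27·(1/27) = 1.
Numerically: 1 ≈ 1.000000.
Is 1 < 1? NO.
Since the bound 1 is ≥ 1, the union bound is uninformative here; it does NOT by itself certify existence.

27·p = 1 ≈ 1.000000; existence NOT certified by the union bound.


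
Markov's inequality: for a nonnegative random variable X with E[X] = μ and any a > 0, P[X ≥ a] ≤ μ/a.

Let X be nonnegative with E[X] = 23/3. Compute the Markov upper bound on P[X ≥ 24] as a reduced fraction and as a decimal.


μ = E[X] = 23/3, a = 24.
Markov: P[X ≥ 24] ≤ μ/a = (23/3)/24 = 23/72.
Numerically: ≈ 0.3194.
(Since a = 24 > μ = 7.6667, the bound 23/72 is < 1 and informative.)

P[X ≥ 24] ≤ 23/72 ≈ 0.3194.


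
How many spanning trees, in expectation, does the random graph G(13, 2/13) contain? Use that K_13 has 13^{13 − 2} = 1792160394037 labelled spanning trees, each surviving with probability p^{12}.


K_13 has 13^{13 − 2} = 1792160394037 labelled spanning trees.
For each such spanning tree H, let X_H = 1 if all 12 edges of H are present in G. Then P[X_H = 1] = p^{12} = (2/13)^{12} = 4096/23298085122481.
Summing the indicators: E[X] = Σ_H E[X_H] = 1792160394037 · p^{12} = 1792160394037 · 4096/23298085122481 = 4096/13.
Numerically: E[X] ≈ 315.

E[X] = 1792160394037 · (2/13)^{12} = 4096/13 ≈ 315.


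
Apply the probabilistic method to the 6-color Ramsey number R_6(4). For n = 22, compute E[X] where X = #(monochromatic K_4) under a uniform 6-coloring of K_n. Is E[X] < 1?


E[X] = C(22, 4) · 6^{1 − 6} = 7315 · 6^{−5} = 7315/7776.
As a reduced fraction: E[X] = 7315/7776 ≈ 0.9407.
Is E[X] < 1? YES.
Since E[X] < 1, there exists a 6-coloring of K_{22} with no monochromatic K_4; hence R_6(4) > 22.

E[X] = 7315/7776 ≈ 0.9407; E[X] < 1, so R_6(4) > 22.


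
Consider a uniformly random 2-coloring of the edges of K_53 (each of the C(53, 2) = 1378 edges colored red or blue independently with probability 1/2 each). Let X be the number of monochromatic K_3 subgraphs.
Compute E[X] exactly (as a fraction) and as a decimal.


Let X = Σ_S X_S over the C(53, 3) = 23426 subsets S of size 3, where X_S = 1 if the K_3 on S is monochromatic.
For a fixed S, the K_3 on S has C(3, 2) = 3 edges. P[all 3 edges red] = (1/2)^3, and likewise for blue, so P[monochromatic] = 2·(1/2)^3 = 2^{1 − 3} = 1/4.
By linearity of expectation: E[X] = C(53, 3) · 2^{1 − 3} = 23426 · 1/4 = 11713/2.
Numerically: E[X] ≈ 5856.500.

E[X] = C(53,3)·2^(1−C(3,2)) = 11713/2 ≈ 5856.500.


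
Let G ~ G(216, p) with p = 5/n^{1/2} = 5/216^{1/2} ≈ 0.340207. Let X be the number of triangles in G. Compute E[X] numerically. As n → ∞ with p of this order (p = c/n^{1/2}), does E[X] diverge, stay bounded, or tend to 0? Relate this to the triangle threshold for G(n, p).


Number of potential triangles: C(216, 3) = 1656360.
Each occurs with probability p³ ≈ (0.340207)³ ≈ 3.93757996e-02.
By linearity: E[X] = C(216, 3)·p³ ≈ 1656360 · 3.93757996e-02 ≈ 65220.499459.
Since α = 1/2 < 1, p = c/n^{1/2} ≫ 1/n is above the triangle threshold p ~ 1/n. Asymptotically E[X] ~ (c³/6)·n^{3(1−α)} = (5³/6)·n^{1.5} → ∞; triangles are abundant w.h.p.

E[X] ≈ 65220.499459; in regime p = Θ(1/n^{1/2}) E[X] diverges (above the triangle threshold p ~ 1/n).


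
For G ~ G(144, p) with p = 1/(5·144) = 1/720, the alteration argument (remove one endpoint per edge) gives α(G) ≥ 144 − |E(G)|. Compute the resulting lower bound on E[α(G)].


E[|E(G)|] = C(144, 2)·p = 10296 · (1/720) = 143/10.
E[α(G)] ≥ n − E[|E(G)|] = 144 − 143/10 = 1297/10.
Numerically: ≈ 129.700000.
(This is only a lower bound; the true E[α(G)] may be larger.)

E[α(G)] ≥ 1297/10 ≈ 129.700000.


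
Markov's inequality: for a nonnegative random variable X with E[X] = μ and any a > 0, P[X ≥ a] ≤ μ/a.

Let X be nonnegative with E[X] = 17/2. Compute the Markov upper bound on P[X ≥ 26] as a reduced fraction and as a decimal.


μ = E[X] = 17/2, a = 26.
Markov: P[X ≥ 26] ≤ μ/a = (17/2)/26 = 17/52.
Numerically: ≈ 0.32692.
(Since a = 26 > μ = 8.50000, the bound 17/52 is < 1 and informative.)

P[X ≥ 26] ≤ 17/52 ≈ 0.32692.


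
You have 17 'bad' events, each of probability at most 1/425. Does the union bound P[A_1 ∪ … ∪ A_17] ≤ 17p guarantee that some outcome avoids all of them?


Union bound: P[∪_{i=1}^{17} A_i] ≤ Σ_i P[A_i] ≤ 17·p = 17·(1/425) = 1/25.
Numerically: 1/25 ≈ 0.040.
Is 1/25 < 1? YES.
Since P[∪ A_i] ≤ 1/25 < 1, the complement has P[∩ A_i^c] ≥ 1 − 1/25 = 24/25 > 0, so some outcome avoids every A_i.

17·p = 1/25 ≈ 0.040; existence CERTIFIED by the union bound.


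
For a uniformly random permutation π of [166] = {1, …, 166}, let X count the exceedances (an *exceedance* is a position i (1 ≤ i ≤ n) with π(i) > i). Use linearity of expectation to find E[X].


Write X = Σ_{i=1}^{166} X_i, where X_i = 1_{π(i) > i}.
For each fixed i, π(i) is uniform over {1, …, 166} (marginal of a uniform permutation), so P[π(i) > i] = (n − i)/n. Summing: Σ_{i=1}^{166} (n − i)/n = (0 + 1 + … + 165)/166 = 166(166 − 1)/(2·166) = (166 − 1)/2.
Hence E[X] = Σ_{i=1}^{166} (166 − i)/166 = 165/2 ≈ 82.500.

E[X] = 165/2 = 82.500.


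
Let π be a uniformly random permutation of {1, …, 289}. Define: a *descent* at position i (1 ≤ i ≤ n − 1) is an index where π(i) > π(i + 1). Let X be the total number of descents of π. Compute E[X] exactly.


Write X = Σ X_I over i = 1, …, 288, with X_I the indicator of one descent.
There are 288 indicators.
For each fixed i, the pair (π(i), π(i+1)) is a uniformly random ordered pair of distinct values from {1, …, 289}; by symmetry P[π(i) > π(i+1)] = 1/2.
By linearity: E[X] = 288 · (1/2) = (289 − 1) · (1/2) = 144 ≈ 144.000.

E[X] = 144 = 144.000.


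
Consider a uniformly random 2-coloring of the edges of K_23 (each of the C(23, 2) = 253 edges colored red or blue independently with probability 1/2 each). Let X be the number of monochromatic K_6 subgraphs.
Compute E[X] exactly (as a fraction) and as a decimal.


Let X = Σ_S X_S over the C(23, 6) = 100947 subsets S of size 6, where X_S = 1 if the K_6 on S is monochromatic.
For a fixed S, the K_6 on S has C(6, 2) = 15 edges. P[all 15 edges red] = (1/2)^15, and likewise for blue, so P[monochromatic] = 2·(1/2)^15 = 2^{1 − 15} = 1/16384.
By linearity: E[X] = C(23, 6) · 2^{1 − 15} = 100947 · 1/16384 = 100947/16384.
Numerically: E[X] ≈ 6.1613.

E[X] = C(23,6)·2^(1−C(6,2)) = 100947/16384 ≈ 6.1613.


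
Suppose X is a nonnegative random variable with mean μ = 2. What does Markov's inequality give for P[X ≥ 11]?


μ = E[X] = 2, a = 11.
Markov: P[X ≥ 11] ≤ μ/a = (2)/11 = 2/11.
Numerically: ≈ 0.18182.
(Since a = 11 > μ = 2.00000, the bound 2/11 is < 1 and informative.)

P[X ≥ 11] ≤ 2/11 ≈ 0.18182.


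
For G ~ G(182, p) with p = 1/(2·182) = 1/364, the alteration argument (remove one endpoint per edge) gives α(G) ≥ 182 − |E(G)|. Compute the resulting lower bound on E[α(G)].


E[|E(G)|] = C(182, 2)·p = 16471 · (1/364) = 181/4.
E[α(G)] ≥ n − E[|E(G)|] = 182 − 181/4 = 547/4.
Numerically: ≈ 136.750.
(This is only a lower bound; the true E[α(G)] may be larger.)

E[α(G)] ≥ 547/4 ≈ 136.750.


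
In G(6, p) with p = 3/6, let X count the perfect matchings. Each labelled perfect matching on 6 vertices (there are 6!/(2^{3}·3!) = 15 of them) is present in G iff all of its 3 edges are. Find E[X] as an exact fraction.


K_6 has 6!/(2^{3}·3!) = 15 labelled perfect matchings.
For each such perfect matching H, let X_H = 1 if all 3 edges of H are present in G. Then P[X_H = 1] = p^{3} = (1/2)^{3} = 1/8.
By linearity: E[X] = Σ_H E[X_H] = 15 · p^{3} = 15 · 1/8 = 15/8.
Numerically: E[X] ≈ 1.875.

E[X] = 15 · (1/2)^{3} = 15/8 ≈ 1.875.


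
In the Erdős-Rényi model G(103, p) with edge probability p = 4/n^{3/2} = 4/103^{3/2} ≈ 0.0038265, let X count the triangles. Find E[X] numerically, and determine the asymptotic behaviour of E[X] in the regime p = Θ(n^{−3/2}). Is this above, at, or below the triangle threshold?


Number of potential triangles: C(103, 3) = 176851.
Each occurs with probability p³ ≈ (0.0038265)³ ≈ 5.6028947e-08.
By linearity: E[X] = C(103, 3)·p³ ≈ 176851 · 5.6028947e-08 ≈ 0.00991.
Since α = 3/2 > 1, p = c/n^{3/2} = o(1/n) is below the triangle threshold p ~ 1/n. Asymptotically E[X] ~ (c³/6)·n^{3(1−α)} = (4³/6)·n^{-1.5} → 0, so by Markov's inequality G has no triangles w.h.p.

E[X] ≈ 0.00991; in regime p = Θ(1/n^{3/2}) E[X] tends to 0 (below the triangle threshold p ~ 1/n).


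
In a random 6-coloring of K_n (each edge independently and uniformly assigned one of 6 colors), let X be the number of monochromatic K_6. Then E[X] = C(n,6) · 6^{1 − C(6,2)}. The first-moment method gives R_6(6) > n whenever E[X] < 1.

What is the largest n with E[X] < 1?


We need C(n, 6) · 6^{1 − 15} < 1, i.e. C(n, 6) < 6^{15 − 1} = 78364164096.
Check values of n near the boundary:
  n = 196: C(196, 6) = 72887293024; 72887293024 < 78364164096? YES
  n = 197: C(197, 6) = 75176946208; 75176946208 < 78364164096? YES
  n = 198: C(198, 6) = 77526225777; 77526225777 < 78364164096? YES
  n = 199: C(199, 6) = 79936367511; 79936367511 < 78364164096? NO
  n = 200: C(200, 6) = 82408626300; 82408626300 < 78364164096? NO
The largest n with C(n, 6) < 78364164096 is n = 198 (where E[X] = 25842075259/26121388032 ≈ 0.989). Hence R_6(6) > 198, i.e. R_6(6) ≥ 199.

Largest n = 198; hence R_6(6) > 198.


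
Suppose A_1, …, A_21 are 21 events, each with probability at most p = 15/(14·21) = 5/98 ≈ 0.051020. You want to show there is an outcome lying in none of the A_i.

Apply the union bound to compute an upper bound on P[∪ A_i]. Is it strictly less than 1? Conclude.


Union bound: P[∪_{i=1}^{21} A_i] ≤ Σ_i P[A_i] ≤ 21·p = 21·(5/98) = 15/14.
Numerically: 15/14 ≈ 1.071429.
Is 15/14 < 1? NO.
Since the bound 15/14 is ≥ 1, the union bound is uninformative here; it does NOT by itself certify existence.

21·p = 15/14 ≈ 1.071429; existence NOT certified by the union bound.


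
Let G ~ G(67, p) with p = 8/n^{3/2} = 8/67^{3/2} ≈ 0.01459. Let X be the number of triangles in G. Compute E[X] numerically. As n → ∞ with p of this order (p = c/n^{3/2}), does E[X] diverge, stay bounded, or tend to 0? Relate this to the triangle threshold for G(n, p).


Number of potential triangles: C(67, 3) = 47905.
Each occurs with probability p³ ≈ (0.01459)³ ≈ 3.104083e-06.
By linearity: E[X] = C(67, 3)·p³ ≈ 47905 · 3.104083e-06 ≈ 0.1487.
Since α = 3/2 > 1, p = c/n^{3/2} = o(1/n) is below the triangle threshold p ~ 1/n. Asymptotically E[X] ~ (c³/6)·n^{3(1−α)} = (8³/6)·n^{-1.5} → 0, so by Markov's inequality G has no triangles w.h.p.

E[X] ≈ 0.1487; in regime p = Θ(1/n^{3/2}) E[X] tends to 0 (below the triangle threshold p ~ 1/n).


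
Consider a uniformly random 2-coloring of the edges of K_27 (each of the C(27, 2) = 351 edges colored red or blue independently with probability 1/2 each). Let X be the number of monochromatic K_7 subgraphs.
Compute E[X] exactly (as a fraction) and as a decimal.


Let X = Σ_S X_S over the C(27, 7) = 888030 subsets S of size 7, where X_S = 1 if the K_7 on S is monochromatic.
For a fixed S, the K_7 on S has C(7, 2) = 21 edges. P[all 21 edges red] = (1/2)^21, and likewise for blue, so P[monochromatic] = 2·(1/2)^21 = 2^{1 − 21} = 1/1048576.
By linearity of expectation: E[X] = C(27, 7) · 2^{1 − 21} = 888030 · 1/1048576 = 444015/524288.
Numerically: E[X] ≈ 0.846891.

E[X] = C(27,7)·2^(1−C(7,2)) = 444015/524288 ≈ 0.846891.


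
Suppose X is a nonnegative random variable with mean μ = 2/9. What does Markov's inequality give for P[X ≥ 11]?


μ = E[X] = 2/9, a = 11.
Markov: P[X ≥ 11] ≤ μ/a = (2/9)/11 = 2/99.
Numerically: ≈ 0.02020.
(Since a = 11 > μ = 0.22222, the bound 2/99 is < 1 and informative.)

P[X ≥ 11] ≤ 2/99 ≈ 0.02020.


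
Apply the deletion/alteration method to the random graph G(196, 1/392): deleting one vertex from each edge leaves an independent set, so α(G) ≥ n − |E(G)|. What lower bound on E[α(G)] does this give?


E[|E(G)|] = C(196, 2)·p = 19110 · (1/392) = 195/4.
E[α(G)] ≥ n − E[|E(G)|] = 196 − 195/4 = 589/4.
Numerically: ≈ 147.250.
(This is only a lower bound; the true E[α(G)] may be larger.)

E[α(G)] ≥ 589/4 ≈ 147.250.


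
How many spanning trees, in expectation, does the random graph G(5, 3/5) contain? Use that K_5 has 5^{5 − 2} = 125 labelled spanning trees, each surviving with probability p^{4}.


K_5 has 5^{5 − 2} = 125 labelled spanning trees.
For each such spanning tree H, let X_H = 1 if all 4 edges of H are present in G. Then P[X_H = 1] = p^{4} = (3/5)^{4} = 81/625.
By linearity: E[X] = Σ_H E[X_H] = 125 · p^{4} = 125 · 81/625 = 81/5.
Numerically: E[X] ≈ 16.2.

E[X] = 125 · (3/5)^{4} = 81/5 ≈ 16.2.


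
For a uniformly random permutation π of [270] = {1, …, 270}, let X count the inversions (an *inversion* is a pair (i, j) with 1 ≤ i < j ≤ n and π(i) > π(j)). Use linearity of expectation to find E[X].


Write X = Σ X_I over the C(270, 2) = 36315 pairs i < j, with X_I the indicator of one inversion.
There are 36315 indicators.
For each fixed pair i < j, the values π(i) and π(j) are two distinct elements of {1, …, 270} in uniformly random order; by symmetry P[π(i) > π(j)] = 1/2.
By linearity: E[X] = 36315 · (1/2) = C(270, 2) · (1/2) = 36315/2 = 36315/2 ≈ 18157.50000.

E[X] = 36315/2 = 18157.50000.


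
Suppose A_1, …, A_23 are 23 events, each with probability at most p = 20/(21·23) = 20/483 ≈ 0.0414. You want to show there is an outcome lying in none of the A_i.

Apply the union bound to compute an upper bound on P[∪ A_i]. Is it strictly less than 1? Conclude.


Union bound: P[∪_{i=1}^{23} A_i] ≤ Σ_i P[A_i] ≤ 23·p = 23·(20/483) = 20/21.
Numerically: 20/21 ≈ 0.9524.
Is 20/21 < 1? YES.
Since P[∪ A_i] ≤ 20/21 < 1, the complement has P[∩ A_i^c] ≥ 1 − 20/21 = 1/21 > 0, so some outcome avoids every A_i.

23·p = 20/21 ≈ 0.9524; existence CERTIFIED by the union bound.


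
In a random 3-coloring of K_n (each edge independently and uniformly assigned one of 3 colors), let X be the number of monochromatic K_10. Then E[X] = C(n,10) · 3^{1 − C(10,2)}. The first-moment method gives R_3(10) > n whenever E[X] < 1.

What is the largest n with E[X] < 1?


We need C(n, 10) · 3^{1 − 45} < 1, i.e. C(n, 10) < 3^{45 − 1} = 984770902183611232881.
Check values of n near the boundary:
  n = 568: C(568, 10) = 889446337783744949208; 889446337783744949208 < 984770902183611232881? YES
  n = 569: C(569, 10) = 905357721286137524328; 905357721286137524328 < 984770902183611232881? YES
  n = 570: C(570, 10) = 921524823451961408691; 921524823451961408691 < 984770902183611232881? YES
  n = 571: C(571, 10) = 937951290893172842001; 937951290893172842001 < 984770902183611232881? YES
  n = 572: C(572, 10) = 954640815642161682606; 954640815642161682606 < 984770902183611232881? YES
  n = 573: C(573, 10) = 971597135635805762226; 971597135635805762226 < 984770902183611232881? YES
  n = 574: C(574, 10) = 988824035203816502691; 988824035203816502691 < 984770902183611232881? NO
The largest n with C(n, 10) < 984770902183611232881 is n = 573 (where E[X] = 35985079097622435638/36472996377170786403 ≈ 0.986623). Hence R_3(10) > 573, i.e. R_3(10) ≥ 574.

Largest n = 573; hence R_3(10) > 573.


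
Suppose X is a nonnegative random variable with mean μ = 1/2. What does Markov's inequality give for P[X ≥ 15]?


μ = E[X] = 1/2, a = 15.
Markov: P[X ≥ 15] ≤ μ/a = (1/2)/15 = 1/30.
Numerically: ≈ 0.033333.
(Since a = 15 > μ = 0.500000, the bound 1/30 is < 1 and informative.)

P[X ≥ 15] ≤ 1/30 ≈ 0.033333.


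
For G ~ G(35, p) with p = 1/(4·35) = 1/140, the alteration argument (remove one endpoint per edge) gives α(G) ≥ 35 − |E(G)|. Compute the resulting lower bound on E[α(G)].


E[|E(G)|] = C(35, 2)·p = 595 · (1/140) = 17/4.
E[α(G)] ≥ n − E[|E(G)|] = 35 − 17/4 = 123/4.
Numerically: ≈ 30.750000.
(This is only a lower bound; the true E[α(G)] may be larger.)

E[α(G)] ≥ 123/4 ≈ 30.750000.


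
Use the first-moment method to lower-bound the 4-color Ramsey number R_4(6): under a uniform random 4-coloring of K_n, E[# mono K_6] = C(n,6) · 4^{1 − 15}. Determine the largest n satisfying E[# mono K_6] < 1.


We need C(n, 6) · 4^{1 − 15} < 1, i.e. C(n, 6) < 4^{15 − 1} = 268435456.
Check values of n near the boundary:
  n = 73: C(73, 6) = 170230452; 170230452 < 268435456? YES
  n = 74: C(74, 6) = 185250786; 185250786 < 268435456? YES
  n = 75: C(75, 6) = 201359550; 201359550 < 268435456? YES
  n = 76: C(76, 6) = 218618940; 218618940 < 268435456? YES
  n = 77: C(77, 6) = 237093780; 237093780 < 268435456? YES
  n = 78: C(78, 6) = 256851595; 256851595 < 268435456? YES
  n = 79: C(79, 6) = 277962685; 277962685 < 268435456? NO
  n = 80: C(80, 6) = 300500200; 300500200 < 268435456? NO
  n = 81: C(81, 6) = 324540216; 324540216 < 268435456? NO
The largest n with C(n, 6) < 268435456 is n = 78 (where E[X] = 256851595/268435456 ≈ 0.956847). Hence R_4(6) > 78, i.e. R_4(6) ≥ 79.

Largest n = 78; hence R_4(6) > 78.
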